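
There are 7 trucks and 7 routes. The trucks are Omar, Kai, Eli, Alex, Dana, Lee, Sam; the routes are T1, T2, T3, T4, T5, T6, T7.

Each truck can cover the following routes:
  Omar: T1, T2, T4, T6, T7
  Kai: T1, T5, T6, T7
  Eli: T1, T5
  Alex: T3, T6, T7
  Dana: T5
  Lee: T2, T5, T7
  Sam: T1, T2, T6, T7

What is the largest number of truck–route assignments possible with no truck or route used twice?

7

For example, pair Omar-T4, Kai-T6, Eli-T1, Alex-T3, Dana-T5, Lee-T7, Sam-T2.
This saturates every truck, so 7 is the maximum.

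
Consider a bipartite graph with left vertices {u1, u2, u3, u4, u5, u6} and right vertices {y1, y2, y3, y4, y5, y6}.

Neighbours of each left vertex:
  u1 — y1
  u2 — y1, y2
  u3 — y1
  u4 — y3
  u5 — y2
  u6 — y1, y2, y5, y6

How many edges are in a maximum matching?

4

For example, pair u1→y1, u2→y2, u4→y3, u6→y5.
The set {u1, u2, u3, u5} has only 2 neighbours ({y1, y2}), so by Hall's theorem at most 4 of the 6 left vertices can be matched.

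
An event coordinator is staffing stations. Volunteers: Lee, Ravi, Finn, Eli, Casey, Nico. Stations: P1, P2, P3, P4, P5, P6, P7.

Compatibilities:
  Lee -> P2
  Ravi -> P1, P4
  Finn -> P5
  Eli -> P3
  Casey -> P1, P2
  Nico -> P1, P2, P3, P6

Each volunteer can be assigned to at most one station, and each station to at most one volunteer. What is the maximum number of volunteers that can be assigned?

6

For example, pair Lee–P2, Ravi–P4, Finn–P5, Eli–P3, Casey–P1, Nico–P6.
This saturates every volunteer, so 6 is the maximum.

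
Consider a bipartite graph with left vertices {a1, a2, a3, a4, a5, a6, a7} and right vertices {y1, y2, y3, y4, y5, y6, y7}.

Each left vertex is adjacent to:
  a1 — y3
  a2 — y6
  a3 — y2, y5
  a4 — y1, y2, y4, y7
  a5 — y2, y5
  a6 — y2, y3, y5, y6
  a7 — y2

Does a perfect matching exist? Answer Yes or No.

The set {a1, a2, a3, a5, a6, a7} has only 4 neighbours ({y2, y3, y5, y6}), so by Hall's theorem at most 5 of the 7 left vertices can be matched.
Hence no matching covers every left vertex.

No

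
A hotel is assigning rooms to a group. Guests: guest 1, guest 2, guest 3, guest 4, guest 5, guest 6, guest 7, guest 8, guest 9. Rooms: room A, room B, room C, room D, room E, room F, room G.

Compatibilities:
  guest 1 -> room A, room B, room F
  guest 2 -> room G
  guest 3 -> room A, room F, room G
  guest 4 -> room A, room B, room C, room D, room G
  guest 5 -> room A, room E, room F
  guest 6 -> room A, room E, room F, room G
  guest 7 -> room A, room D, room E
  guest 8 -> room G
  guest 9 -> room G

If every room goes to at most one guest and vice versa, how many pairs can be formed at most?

7

For example, pair guest 1–room B, guest 2–room G, guest 3–room A, guest 4–room C, guest 5–room E, guest 6–room F, guest 7–room D.
The set {guest 2, guest 8, guest 9} has only 1 neighbour ({room G}), so by Hall's theorem at most 7 of the 9 guests can be matched.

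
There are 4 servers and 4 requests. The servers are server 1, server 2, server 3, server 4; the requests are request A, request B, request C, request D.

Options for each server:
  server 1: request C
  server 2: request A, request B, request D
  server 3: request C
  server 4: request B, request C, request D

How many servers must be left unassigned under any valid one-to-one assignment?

One maximum matching: server 1→request C, server 2→request A, server 4→request D.
The set {server 1, server 3} has only 1 neighbour ({request C}), so by Hall's theorem at most 3 of the 4 servers can be matched.
That matches 3 of the 4, leaving 1 unmatched; no matching can do better.

1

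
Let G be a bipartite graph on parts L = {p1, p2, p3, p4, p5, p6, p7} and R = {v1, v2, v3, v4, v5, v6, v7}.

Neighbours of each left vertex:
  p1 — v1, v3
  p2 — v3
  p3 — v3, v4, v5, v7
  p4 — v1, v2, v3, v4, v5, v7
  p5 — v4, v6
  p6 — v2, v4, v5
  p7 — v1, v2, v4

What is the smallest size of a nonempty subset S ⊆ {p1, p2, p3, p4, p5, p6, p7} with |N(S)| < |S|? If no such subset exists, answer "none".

none

A matching saturating every left vertex exists, for instance p1→v1, p2→v3, p3→v7, p4→v5, p5→v6, p6→v4, p7→v2.
By Hall's marriage theorem, this means |N(S)| ≥ |S| for every subset S, so no violating subset exists.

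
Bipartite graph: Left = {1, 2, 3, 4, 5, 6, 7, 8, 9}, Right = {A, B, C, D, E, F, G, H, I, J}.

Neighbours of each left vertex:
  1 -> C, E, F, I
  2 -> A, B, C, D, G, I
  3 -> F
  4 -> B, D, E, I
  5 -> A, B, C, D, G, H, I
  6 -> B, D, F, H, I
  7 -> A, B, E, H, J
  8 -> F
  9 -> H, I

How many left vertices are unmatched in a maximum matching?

1

One maximum matching: 1-C, 2-A, 3-F, 4-E, 5-G, 6-B, 7-J, 9-H.
The set {3, 8} has only 1 neighbour ({F}), so by Hall's theorem at most 8 of the 9 left vertices can be matched.
That matches 8 of the 9, leaving 1 unmatched; no matching can do better.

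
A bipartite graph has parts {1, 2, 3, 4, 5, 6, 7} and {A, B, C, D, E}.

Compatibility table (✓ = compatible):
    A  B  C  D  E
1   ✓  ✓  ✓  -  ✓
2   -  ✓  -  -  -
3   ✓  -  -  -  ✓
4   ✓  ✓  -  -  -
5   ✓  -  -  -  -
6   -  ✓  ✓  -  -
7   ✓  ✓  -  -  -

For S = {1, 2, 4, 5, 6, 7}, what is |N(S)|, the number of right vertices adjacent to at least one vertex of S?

The union of neighbours of {1, 2, 4, 5, 6, 7} is {A, B, C, E}, which has 4 elements.
Since |N(S)| = 4 < |S| = 6, Hall's condition fails for this subset.

4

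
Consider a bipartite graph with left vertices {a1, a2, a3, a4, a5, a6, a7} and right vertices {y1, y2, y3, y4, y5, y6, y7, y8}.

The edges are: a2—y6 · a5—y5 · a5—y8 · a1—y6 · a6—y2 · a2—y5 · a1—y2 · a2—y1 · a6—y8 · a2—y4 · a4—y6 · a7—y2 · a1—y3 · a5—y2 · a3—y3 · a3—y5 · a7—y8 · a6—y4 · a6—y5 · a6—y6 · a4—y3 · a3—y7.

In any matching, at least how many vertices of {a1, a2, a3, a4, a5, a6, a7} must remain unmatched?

One maximum matching: a1-y3, a2-y1, a3-y7, a4-y6, a5-y2, a6-y4, a7-y8.
This saturates every left vertex, so 7 is the maximum.
That matches 7 of the 7, leaving 0 unmatched; no matching can do better.

0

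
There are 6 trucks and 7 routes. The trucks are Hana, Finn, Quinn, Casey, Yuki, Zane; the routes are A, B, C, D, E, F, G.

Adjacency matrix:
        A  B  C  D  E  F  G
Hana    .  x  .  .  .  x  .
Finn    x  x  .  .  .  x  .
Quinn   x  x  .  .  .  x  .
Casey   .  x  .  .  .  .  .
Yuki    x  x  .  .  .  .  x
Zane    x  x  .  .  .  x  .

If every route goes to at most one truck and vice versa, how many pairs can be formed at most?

One maximum matching: Hana–F, Finn–A, Quinn–B, Yuki–G.
The set {Hana, Finn, Quinn, Casey, Zane} has only 3 neighbours ({A, B, F}), so by Hall's theorem at most 4 of the 6 trucks can be matched.

4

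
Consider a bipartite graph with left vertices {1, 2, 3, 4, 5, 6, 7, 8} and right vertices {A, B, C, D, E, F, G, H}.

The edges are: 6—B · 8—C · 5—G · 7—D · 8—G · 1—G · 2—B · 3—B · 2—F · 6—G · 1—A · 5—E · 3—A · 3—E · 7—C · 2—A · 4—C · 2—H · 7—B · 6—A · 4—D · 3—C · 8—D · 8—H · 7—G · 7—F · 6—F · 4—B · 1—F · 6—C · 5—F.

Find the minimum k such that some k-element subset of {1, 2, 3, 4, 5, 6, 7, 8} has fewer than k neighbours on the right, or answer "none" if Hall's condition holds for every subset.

A matching saturating every left vertex exists, for instance 1→F, 2→H, 3→C, 4→D, 5→E, 6→A, 7→B, 8→G.
By Hall's marriage theorem, this means |N(S)| ≥ |S| for every subset S, so no violating subset exists.

none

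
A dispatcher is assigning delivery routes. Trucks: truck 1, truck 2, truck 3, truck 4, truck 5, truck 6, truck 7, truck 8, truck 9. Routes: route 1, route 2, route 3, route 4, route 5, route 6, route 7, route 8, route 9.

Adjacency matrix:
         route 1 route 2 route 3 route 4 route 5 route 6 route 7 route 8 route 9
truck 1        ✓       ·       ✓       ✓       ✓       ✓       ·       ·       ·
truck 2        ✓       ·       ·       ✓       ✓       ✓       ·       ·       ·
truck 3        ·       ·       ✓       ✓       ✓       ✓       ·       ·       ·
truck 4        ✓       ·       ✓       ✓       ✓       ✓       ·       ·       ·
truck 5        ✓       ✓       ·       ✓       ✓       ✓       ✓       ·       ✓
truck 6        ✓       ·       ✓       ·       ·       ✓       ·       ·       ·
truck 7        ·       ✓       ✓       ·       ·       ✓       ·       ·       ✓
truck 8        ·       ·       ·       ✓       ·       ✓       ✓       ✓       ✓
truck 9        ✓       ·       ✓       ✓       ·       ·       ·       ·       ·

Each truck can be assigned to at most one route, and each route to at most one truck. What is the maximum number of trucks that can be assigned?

One maximum matching: truck 1-route 5, truck 2-route 1, truck 3-route 4, truck 4-route 3, truck 5-route 7, truck 6-route 6, truck 7-route 2, truck 8-route 9.
The set {truck 1, truck 2, truck 3, truck 4, truck 6, truck 9} has only 5 neighbours ({route 1, route 3, route 4, route 5, route 6}), so by Hall's theorem at most 8 of the 9 trucks can be matched.

8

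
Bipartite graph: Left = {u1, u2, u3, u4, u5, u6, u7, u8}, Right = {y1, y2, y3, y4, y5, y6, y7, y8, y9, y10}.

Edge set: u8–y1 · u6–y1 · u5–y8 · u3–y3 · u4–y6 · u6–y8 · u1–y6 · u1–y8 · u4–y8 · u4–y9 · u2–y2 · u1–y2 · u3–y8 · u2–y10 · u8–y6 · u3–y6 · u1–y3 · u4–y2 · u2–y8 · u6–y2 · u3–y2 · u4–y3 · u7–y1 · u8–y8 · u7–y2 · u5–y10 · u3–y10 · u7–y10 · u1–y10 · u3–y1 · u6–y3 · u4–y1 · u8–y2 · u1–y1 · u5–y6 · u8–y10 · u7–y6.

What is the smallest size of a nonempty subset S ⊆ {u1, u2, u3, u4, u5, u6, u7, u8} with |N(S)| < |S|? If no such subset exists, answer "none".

7

Take S = {u1, u2, u3, u5, u6, u7, u8}. Its neighbourhood is {y1, y2, y3, y6, y8, y10}, so |N(S)| = 6 < |S| = 7.
Every subset of size less than 7 has at least as many neighbours as members, so 7 is the minimum.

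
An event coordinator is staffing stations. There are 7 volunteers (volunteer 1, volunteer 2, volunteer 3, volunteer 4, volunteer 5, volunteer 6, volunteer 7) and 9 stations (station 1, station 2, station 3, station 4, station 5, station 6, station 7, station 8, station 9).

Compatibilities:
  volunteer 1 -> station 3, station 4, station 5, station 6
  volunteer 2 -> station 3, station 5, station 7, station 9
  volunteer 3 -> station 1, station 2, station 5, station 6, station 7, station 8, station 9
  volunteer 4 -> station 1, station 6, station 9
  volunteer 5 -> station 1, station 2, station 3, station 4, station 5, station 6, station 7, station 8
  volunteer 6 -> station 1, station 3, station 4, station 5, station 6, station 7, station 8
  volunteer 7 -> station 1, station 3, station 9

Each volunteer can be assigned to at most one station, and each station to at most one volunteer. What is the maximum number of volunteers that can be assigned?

One maximum matching: volunteer 1→station 5, volunteer 2→station 3, volunteer 3→station 8, volunteer 4→station 9, volunteer 5→station 2, volunteer 6→station 7, volunteer 7→station 1.
This saturates every volunteer, so 7 is the maximum.

7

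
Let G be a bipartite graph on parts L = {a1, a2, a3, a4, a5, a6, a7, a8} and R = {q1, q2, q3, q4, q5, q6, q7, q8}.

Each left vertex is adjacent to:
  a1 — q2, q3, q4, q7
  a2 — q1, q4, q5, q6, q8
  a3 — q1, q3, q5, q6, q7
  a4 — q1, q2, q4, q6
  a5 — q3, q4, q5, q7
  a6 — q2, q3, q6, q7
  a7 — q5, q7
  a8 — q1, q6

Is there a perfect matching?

Yes

One maximum matching: a1→q3, a2→q8, a3→q5, a4→q1, a5→q4, a6→q2, a7→q7, a8→q6.
All 8 left vertices are covered.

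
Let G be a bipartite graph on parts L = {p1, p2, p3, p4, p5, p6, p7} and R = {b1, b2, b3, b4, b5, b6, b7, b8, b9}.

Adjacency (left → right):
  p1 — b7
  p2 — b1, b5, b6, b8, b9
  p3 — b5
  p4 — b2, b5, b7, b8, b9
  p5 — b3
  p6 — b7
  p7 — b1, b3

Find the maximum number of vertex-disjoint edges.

A valid assignment of size 6: p1–b7, p2–b6, p3–b5, p4–b2, p5–b3, p7–b1.
The set {p1, p6} has only 1 neighbour ({b7}), so by Hall's theorem at most 6 of the 7 left vertices can be matched.

6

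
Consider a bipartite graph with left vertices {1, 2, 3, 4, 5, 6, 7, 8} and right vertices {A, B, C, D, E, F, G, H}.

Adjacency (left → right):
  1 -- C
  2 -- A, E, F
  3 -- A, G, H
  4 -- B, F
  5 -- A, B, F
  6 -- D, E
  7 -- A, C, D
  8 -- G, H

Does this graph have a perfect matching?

Yes

A valid assignment of size 8: 1–C, 2–F, 3–H, 4–B, 5–A, 6–E, 7–D, 8–G.
All 8 left vertices are covered.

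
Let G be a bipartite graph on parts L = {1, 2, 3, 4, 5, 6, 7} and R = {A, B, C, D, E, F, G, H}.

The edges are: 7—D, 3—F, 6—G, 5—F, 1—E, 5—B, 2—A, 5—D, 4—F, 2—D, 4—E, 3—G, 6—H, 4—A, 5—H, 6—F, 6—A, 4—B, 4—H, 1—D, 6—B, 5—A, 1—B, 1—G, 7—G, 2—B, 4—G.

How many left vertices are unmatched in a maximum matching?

For example, pair 1-B, 2-D, 3-F, 4-E, 5-H, 6-A, 7-G.
This saturates every left vertex, so 7 is the maximum.
That matches 7 of the 7, leaving 0 unmatched; no matching can do better.

0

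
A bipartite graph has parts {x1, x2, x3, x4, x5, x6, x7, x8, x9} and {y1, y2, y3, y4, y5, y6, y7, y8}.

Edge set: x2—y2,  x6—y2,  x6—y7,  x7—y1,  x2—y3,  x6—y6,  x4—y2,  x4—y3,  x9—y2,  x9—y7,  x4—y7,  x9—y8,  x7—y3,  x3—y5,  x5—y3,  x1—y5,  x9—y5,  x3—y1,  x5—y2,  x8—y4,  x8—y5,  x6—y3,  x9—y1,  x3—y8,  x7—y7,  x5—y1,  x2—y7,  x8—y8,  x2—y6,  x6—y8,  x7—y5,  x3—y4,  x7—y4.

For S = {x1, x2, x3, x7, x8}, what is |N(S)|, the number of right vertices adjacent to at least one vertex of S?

The union of neighbours of {x1, x2, x3, x7, x8} is {y1, y2, y3, y4, y5, y6, y7, y8}, which has 8 elements.
Since |N(S)| = 8 ≥ |S| = 5, Hall's condition holds for this subset.

8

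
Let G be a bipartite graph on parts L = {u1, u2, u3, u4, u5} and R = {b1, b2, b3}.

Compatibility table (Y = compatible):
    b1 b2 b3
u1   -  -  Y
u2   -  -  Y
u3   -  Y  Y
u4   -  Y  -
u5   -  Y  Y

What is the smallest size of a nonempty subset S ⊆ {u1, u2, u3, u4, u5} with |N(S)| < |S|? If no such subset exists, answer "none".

Take S = {u1, u2}. Its neighbourhood is {b3}, so |N(S)| = 1 < |S| = 2.
No single vertex violates Hall's condition since each has at least one neighbour, so 2 is the minimum.

2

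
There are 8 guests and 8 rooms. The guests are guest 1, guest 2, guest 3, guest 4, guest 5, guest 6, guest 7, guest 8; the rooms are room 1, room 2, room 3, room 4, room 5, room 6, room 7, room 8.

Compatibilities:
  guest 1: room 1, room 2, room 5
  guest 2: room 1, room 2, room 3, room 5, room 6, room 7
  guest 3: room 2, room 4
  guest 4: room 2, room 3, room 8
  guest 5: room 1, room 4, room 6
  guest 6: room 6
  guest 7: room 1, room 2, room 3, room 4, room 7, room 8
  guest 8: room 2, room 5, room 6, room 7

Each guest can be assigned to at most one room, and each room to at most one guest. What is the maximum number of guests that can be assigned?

8

For example, pair guest 1-room 1, guest 2-room 5, guest 3-room 2, guest 4-room 3, guest 5-room 4, guest 6-room 6, guest 7-room 8, guest 8-room 7.
This saturates every guest, so 8 is the maximum.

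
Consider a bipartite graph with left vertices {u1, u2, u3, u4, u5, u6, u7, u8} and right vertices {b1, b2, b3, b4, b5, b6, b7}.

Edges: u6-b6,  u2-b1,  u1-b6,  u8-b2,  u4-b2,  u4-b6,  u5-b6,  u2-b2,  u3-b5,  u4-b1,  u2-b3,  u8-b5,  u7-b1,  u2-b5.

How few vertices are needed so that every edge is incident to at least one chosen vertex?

The 5 edges u1–b6, u2–b3, u3–b5, u4–b2, u7–b1 form a matching, so any vertex cover needs at least 5 vertices (one per matched edge).
Conversely {u2, b1, b2, b5, b6} meets every edge and has exactly 5 vertices, so 5 is optimal.

5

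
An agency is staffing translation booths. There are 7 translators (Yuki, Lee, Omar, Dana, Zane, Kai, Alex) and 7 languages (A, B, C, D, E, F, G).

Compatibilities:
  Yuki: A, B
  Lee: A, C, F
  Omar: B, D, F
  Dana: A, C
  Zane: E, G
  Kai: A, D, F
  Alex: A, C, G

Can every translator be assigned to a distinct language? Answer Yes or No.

For example, pair Yuki→B, Lee→C, Omar→D, Dana→A, Zane→E, Kai→F, Alex→G.
Every translator is matched, so this is a perfect matching.

Yes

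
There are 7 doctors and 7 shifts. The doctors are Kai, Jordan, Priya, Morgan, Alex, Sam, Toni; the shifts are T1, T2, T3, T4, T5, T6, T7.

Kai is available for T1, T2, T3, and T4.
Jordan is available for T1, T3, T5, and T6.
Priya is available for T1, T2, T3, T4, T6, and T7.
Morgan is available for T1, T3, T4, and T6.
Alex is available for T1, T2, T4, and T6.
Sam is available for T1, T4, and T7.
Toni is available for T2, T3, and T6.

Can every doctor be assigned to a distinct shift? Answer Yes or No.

Yes

A valid assignment of size 7: Kai–T4, Jordan–T5, Priya–T7, Morgan–T3, Alex–T2, Sam–T1, Toni–T6.
All 7 doctors are covered.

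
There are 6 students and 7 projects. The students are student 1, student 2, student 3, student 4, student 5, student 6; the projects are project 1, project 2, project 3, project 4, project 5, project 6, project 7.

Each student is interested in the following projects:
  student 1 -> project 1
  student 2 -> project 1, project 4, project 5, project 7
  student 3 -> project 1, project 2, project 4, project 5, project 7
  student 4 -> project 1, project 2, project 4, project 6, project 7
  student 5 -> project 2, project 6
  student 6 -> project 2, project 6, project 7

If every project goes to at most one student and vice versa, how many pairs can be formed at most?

For example, pair student 1–project 1, student 2–project 5, student 3–project 2, student 4–project 4, student 5–project 6, student 6–project 7.
All 6 students are matched, so no larger matching exists.

6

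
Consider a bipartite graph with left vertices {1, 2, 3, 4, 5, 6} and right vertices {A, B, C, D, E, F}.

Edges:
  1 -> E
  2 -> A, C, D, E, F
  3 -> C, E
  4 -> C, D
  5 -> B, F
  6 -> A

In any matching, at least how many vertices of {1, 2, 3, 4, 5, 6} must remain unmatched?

0

For example, pair 1→E, 2→F, 3→C, 4→D, 5→B, 6→A.
All 6 left vertices are matched, so no larger matching exists.
That matches 6 of the 6, leaving 0 unmatched; no matching can do better.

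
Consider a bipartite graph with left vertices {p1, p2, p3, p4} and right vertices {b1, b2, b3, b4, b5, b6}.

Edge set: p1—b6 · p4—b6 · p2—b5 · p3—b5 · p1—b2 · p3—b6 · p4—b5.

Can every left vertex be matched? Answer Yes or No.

The set {p2, p3, p4} has only 2 neighbours ({b5, b6}), so by Hall's theorem at most 3 of the 4 left vertices can be matched.
Hence no matching covers every left vertex.

No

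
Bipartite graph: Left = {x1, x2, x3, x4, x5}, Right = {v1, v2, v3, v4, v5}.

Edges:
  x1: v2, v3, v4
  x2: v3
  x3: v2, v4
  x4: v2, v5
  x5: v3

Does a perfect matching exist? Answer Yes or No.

The set {x2, x5} has only 1 neighbour ({v3}), so by Hall's theorem at most 4 of the 5 left vertices can be matched.
Hence no matching covers every left vertex.

No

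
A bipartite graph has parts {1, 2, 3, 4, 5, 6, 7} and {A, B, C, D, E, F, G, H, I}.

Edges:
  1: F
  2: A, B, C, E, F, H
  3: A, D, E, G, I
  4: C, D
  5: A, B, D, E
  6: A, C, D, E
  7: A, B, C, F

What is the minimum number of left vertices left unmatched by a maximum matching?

One maximum matching: 1-F, 2-A, 3-G, 4-D, 5-E, 6-C, 7-B.
All 7 left vertices are matched, so no larger matching exists.
That matches 7 of the 7, leaving 0 unmatched; no matching can do better.

0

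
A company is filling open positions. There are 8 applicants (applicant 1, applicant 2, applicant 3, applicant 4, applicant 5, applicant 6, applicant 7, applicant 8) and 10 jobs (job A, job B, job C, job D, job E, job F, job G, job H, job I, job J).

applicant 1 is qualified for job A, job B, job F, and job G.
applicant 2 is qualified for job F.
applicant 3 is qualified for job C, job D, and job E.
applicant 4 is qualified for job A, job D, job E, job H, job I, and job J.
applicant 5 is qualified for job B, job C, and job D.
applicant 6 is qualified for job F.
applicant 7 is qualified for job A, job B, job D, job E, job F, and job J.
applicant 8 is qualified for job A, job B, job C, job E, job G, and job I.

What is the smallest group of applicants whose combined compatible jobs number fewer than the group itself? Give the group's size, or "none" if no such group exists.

2

Take S = {applicant 2, applicant 6}. Its neighbourhood is {job F}, so |N(S)| = 1 < |S| = 2.
No single vertex violates Hall's condition since each has at least one neighbour, so 2 is the minimum.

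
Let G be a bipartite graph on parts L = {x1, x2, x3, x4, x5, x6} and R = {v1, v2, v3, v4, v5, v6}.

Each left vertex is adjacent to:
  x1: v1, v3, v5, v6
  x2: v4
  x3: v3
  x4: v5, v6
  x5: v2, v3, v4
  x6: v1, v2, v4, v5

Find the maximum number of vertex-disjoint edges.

One maximum matching: x1-v6, x2-v4, x3-v3, x4-v5, x5-v2, x6-v1.
This saturates every left vertex, so 6 is the maximum.

6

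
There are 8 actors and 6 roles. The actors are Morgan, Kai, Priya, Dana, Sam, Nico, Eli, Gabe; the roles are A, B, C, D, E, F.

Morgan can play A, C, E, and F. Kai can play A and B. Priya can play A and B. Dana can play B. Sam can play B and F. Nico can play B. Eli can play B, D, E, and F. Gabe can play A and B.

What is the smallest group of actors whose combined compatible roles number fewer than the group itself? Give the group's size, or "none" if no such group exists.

2

Take S = {Dana, Nico}. Its neighbourhood is {B}, so |N(S)| = 1 < |S| = 2.
No single vertex violates Hall's condition since each has at least one neighbour, so 2 is the minimum.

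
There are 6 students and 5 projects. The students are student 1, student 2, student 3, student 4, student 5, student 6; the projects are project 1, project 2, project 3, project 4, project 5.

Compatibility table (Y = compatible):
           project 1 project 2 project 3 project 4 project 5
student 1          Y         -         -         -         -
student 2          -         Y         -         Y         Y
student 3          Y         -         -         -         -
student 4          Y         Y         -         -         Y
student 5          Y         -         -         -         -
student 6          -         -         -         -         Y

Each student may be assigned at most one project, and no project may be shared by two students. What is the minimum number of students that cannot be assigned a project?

For example, pair student 1-project 1, student 2-project 4, student 4-project 2, student 6-project 5.
The set {student 1, student 3, student 5} has only 1 neighbour ({project 1}), so by Hall's theorem at most 4 of the 6 students can be matched.
That matches 4 of the 6, leaving 2 unmatched; no matching can do better.

2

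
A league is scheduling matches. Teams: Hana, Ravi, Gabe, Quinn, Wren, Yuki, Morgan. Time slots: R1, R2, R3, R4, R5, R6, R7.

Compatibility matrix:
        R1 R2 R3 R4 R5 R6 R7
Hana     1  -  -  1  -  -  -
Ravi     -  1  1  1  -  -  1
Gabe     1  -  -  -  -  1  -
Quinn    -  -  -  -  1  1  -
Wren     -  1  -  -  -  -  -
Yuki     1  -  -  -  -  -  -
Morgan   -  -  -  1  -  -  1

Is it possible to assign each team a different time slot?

A valid assignment of size 7: Hana→R4, Ravi→R3, Gabe→R6, Quinn→R5, Wren→R2, Yuki→R1, Morgan→R7.
All 7 teams are covered.

Yes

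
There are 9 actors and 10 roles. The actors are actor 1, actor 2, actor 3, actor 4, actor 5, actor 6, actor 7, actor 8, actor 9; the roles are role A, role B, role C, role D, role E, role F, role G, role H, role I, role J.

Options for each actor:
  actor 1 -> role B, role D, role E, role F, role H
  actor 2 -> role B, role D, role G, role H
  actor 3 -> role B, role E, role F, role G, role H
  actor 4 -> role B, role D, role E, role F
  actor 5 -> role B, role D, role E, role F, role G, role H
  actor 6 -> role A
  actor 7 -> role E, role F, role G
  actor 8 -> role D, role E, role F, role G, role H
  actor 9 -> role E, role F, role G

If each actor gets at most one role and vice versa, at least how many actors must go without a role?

2

A valid assignment of size 7: actor 1→role E, actor 2→role H, actor 3→role B, actor 4→role D, actor 5→role F, actor 6→role A, actor 7→role G.
The set {actor 1, actor 2, actor 3, actor 4, actor 5, actor 7, actor 8, actor 9} has only 6 neighbours ({role B, role D, role E, role F, role G, role H}), so by Hall's theorem at most 7 of the 9 actors can be matched.
That matches 7 of the 9, leaving 2 unmatched; no matching can do better.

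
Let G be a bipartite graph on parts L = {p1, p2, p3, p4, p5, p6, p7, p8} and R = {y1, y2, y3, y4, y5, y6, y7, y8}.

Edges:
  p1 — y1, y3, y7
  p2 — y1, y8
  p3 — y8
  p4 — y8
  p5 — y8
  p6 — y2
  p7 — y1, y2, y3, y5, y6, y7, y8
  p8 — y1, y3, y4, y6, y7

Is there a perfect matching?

No

The set {p3, p4, p5} has only 1 neighbour ({y8}), so by Hall's theorem at most 6 of the 8 left vertices can be matched.
Hence no matching covers every left vertex.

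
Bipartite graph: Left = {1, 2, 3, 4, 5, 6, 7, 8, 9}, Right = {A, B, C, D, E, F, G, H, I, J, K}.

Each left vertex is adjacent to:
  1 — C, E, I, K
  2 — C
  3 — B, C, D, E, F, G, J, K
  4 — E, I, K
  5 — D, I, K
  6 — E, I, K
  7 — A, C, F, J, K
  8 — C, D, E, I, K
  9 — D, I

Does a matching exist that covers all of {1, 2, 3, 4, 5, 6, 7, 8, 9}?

No

The set {1, 2, 4, 5, 6, 8, 9} has only 5 neighbours ({C, D, E, I, K}), so by Hall's theorem at most 7 of the 9 left vertices can be matched.
Hence no matching covers every left vertex.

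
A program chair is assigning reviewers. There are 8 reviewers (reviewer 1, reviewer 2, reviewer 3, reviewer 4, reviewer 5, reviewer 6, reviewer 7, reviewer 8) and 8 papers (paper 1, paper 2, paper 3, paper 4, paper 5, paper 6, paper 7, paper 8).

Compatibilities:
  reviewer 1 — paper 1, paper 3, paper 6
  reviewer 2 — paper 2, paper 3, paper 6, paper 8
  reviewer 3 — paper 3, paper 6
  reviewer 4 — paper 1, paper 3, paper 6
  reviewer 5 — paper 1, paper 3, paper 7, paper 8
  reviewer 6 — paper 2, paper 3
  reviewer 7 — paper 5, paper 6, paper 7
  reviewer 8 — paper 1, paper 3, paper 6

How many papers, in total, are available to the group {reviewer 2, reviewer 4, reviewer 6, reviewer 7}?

The union of neighbours of {reviewer 2, reviewer 4, reviewer 6, reviewer 7} is {paper 1, paper 2, paper 3, paper 5, paper 6, paper 7, paper 8}, which has 7 elements.
Since |N(S)| = 7 ≥ |S| = 4, Hall's condition holds for this subset.

7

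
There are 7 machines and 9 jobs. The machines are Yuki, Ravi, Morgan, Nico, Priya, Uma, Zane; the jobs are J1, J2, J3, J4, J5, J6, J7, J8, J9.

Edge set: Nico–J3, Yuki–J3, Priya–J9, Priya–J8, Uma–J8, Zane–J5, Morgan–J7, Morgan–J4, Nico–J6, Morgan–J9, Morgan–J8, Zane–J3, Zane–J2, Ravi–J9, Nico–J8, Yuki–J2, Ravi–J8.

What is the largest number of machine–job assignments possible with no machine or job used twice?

For example, pair Yuki→J2, Ravi→J8, Morgan→J7, Nico→J6, Priya→J9, Zane→J3.
The set {Ravi, Priya, Uma} has only 2 neighbours ({J8, J9}), so by Hall's theorem at most 6 of the 7 machines can be matched.

6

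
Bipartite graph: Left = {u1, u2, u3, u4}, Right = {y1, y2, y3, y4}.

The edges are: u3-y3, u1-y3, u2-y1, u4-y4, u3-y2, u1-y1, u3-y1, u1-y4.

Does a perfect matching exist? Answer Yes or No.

One maximum matching: u1–y3, u2–y1, u3–y2, u4–y4.
Every left vertex is matched, so this is a perfect matching.

Yes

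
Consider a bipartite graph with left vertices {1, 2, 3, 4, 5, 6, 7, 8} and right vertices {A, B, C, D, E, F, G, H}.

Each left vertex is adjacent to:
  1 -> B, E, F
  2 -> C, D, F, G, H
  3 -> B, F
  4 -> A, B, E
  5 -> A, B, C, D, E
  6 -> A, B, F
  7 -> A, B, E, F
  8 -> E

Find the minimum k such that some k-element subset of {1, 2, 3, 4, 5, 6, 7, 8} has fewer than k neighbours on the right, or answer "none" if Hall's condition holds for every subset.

Take S = {1, 3, 4, 6, 7}. Its neighbourhood is {A, B, E, F}, so |N(S)| = 4 < |S| = 5.
Every subset of size less than 5 has at least as many neighbours as members, so 5 is the minimum.

5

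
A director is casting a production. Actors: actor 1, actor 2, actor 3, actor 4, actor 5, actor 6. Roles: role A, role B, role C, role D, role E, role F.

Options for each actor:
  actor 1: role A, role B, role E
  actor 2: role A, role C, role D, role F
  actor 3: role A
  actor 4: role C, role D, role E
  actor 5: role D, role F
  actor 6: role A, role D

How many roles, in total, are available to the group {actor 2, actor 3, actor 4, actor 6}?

5

The union of neighbours of {actor 2, actor 3, actor 4, actor 6} is {role A, role C, role D, role E, role F}, which has 5 elements.
Since |N(S)| = 5 ≥ |S| = 4, Hall's condition holds for this subset.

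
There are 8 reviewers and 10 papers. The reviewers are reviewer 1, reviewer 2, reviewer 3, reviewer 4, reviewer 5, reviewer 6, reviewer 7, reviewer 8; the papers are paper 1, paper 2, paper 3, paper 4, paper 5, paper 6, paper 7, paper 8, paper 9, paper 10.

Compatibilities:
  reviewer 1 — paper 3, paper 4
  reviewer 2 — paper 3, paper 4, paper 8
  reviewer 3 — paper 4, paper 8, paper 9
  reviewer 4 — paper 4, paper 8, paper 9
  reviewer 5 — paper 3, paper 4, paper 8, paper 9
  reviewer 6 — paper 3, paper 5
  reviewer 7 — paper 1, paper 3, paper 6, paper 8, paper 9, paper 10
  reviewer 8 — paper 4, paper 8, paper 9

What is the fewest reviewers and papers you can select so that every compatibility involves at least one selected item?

A maximum matching has 6 edges (e.g. reviewer 1–paper 3, reviewer 2–paper 4, reviewer 3–paper 9, reviewer 4–paper 8, reviewer 6–paper 5, reviewer 7–paper 6).
By König's theorem the minimum vertex cover has the same size. One such cover is {reviewer 6, reviewer 7, paper 3, paper 4, paper 8, paper 9}.

6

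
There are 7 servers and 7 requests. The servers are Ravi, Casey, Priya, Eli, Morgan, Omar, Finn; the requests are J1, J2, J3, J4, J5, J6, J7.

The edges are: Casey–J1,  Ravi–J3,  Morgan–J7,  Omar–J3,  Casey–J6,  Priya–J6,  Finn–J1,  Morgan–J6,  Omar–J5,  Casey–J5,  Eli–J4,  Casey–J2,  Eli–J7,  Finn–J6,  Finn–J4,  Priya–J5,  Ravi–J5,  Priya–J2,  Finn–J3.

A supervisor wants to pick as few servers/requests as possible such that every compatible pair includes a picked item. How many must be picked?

7

{Ravi, Casey, Priya, Eli, Morgan, Omar, Finn} is a vertex cover of size 7: every edge has an endpoint in this set.
No smaller cover exists because Ravi–J5, Casey–J1, Priya–J2, Eli–J4, Morgan–J7, Omar–J3, Finn–J6 is a matching of size 7, and a cover must include an endpoint of each of these disjoint edges (König's theorem).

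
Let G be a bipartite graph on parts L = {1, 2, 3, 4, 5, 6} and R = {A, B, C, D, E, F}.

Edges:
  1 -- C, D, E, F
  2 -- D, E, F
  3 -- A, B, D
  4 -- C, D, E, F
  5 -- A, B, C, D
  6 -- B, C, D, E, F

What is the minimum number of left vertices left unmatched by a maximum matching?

0

For example, pair 1→F, 2→D, 3→B, 4→C, 5→A, 6→E.
All 6 left vertices are matched, so no larger matching exists.
That matches 6 of the 6, leaving 0 unmatched; no matching can do better.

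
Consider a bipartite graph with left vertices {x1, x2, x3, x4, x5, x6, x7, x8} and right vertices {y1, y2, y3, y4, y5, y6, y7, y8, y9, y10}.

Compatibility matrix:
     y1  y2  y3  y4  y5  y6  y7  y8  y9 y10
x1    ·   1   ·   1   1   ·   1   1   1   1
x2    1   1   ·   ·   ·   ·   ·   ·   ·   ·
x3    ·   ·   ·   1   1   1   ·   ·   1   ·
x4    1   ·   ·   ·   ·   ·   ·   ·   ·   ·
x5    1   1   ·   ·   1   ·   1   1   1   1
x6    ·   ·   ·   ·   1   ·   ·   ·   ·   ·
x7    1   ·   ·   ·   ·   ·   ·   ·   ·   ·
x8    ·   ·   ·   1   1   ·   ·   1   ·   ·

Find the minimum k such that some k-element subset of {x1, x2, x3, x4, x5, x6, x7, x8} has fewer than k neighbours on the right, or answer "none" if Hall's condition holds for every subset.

2

Take S = {x4, x7}. Its neighbourhood is {y1}, so |N(S)| = 1 < |S| = 2.
No single vertex violates Hall's condition since each has at least one neighbour, so 2 is the minimum.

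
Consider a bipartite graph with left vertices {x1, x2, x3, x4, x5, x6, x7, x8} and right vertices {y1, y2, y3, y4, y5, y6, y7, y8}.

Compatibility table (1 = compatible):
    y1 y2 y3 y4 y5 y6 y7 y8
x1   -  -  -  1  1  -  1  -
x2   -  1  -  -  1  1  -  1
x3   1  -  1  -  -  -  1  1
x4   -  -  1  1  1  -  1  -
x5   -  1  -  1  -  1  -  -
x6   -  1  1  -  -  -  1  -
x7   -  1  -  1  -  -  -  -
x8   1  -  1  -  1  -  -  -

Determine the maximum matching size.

8

One maximum matching: x1–y7, x2–y8, x3–y1, x4–y5, x5–y6, x6–y2, x7–y4, x8–y3.
This saturates every left vertex, so 8 is the maximum.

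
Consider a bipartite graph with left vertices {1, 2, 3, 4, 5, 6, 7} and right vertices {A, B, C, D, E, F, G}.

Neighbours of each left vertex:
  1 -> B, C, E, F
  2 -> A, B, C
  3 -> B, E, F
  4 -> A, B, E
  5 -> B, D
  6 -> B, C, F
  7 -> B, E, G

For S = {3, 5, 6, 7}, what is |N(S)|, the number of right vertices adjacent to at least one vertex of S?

6

The union of neighbours of {3, 5, 6, 7} is {B, C, D, E, F, G}, which has 6 elements.
Since |N(S)| = 6 ≥ |S| = 4, Hall's condition holds for this subset.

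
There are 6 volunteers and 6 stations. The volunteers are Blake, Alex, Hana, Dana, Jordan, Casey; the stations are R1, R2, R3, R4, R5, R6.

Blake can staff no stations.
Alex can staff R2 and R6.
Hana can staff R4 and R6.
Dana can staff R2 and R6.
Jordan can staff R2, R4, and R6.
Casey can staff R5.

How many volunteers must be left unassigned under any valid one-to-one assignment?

One maximum matching: Alex→R2, Hana→R4, Dana→R6, Casey→R5.
The set {Blake, Alex, Hana, Dana, Jordan} has only 3 neighbours ({R2, R4, R6}), so by Hall's theorem at most 4 of the 6 volunteers can be matched.
That matches 4 of the 6, leaving 2 unmatched; no matching can do better.

2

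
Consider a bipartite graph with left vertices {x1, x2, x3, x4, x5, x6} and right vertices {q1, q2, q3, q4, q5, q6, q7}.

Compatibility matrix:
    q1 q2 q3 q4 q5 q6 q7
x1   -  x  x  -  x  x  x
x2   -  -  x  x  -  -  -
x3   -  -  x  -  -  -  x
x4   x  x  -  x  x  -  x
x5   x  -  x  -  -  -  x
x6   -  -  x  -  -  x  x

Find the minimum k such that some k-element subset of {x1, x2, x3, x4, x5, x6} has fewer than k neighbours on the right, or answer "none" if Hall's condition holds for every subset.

none

A matching saturating every left vertex exists, for instance x1→q7, x2→q4, x3→q3, x4→q2, x5→q1, x6→q6.
By Hall's marriage theorem, this means |N(S)| ≥ |S| for every subset S, so no violating subset exists.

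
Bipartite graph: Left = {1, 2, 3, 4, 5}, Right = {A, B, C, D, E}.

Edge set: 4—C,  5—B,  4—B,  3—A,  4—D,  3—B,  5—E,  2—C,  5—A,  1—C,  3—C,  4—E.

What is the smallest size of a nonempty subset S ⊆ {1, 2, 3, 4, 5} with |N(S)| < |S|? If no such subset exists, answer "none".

Take S = {1, 2}. Its neighbourhood is {C}, so |N(S)| = 1 < |S| = 2.
No single vertex violates Hall's condition since each has at least one neighbour, so 2 is the minimum.

2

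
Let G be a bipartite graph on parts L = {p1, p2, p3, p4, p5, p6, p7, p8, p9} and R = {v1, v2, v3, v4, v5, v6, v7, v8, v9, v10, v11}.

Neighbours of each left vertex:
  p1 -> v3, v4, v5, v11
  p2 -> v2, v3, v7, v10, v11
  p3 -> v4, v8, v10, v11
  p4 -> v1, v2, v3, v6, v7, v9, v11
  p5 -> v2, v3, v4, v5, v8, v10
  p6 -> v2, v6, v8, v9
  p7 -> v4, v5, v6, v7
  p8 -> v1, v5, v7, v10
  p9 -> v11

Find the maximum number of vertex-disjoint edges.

One maximum matching: p1–v4, p2–v2, p3–v8, p4–v3, p5–v10, p6–v9, p7–v6, p8–v7, p9–v11.
This saturates every left vertex, so 9 is the maximum.

9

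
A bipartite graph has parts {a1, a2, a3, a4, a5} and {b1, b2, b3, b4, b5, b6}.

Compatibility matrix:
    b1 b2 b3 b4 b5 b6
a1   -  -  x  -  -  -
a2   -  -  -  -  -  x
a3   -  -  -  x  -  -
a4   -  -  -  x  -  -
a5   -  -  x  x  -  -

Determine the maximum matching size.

One maximum matching: a1–b3, a2–b6, a3–b4.
The set {a1, a3, a4, a5} has only 2 neighbours ({b3, b4}), so by Hall's theorem at most 3 of the 5 left vertices can be matched.

3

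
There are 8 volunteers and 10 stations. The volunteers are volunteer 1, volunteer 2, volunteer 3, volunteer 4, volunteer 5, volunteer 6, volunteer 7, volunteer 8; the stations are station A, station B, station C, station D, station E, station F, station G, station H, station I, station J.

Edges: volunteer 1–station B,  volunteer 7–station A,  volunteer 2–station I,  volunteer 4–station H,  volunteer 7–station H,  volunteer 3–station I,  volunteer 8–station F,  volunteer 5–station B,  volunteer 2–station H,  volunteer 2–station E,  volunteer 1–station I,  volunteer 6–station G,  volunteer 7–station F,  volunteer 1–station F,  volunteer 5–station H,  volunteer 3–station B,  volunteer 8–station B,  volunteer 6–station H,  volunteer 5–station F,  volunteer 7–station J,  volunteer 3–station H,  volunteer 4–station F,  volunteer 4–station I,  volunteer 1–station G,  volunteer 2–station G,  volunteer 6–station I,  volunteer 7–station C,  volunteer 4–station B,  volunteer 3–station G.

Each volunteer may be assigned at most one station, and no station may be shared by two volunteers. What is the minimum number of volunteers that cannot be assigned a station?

One maximum matching: volunteer 1–station G, volunteer 2–station E, volunteer 3–station I, volunteer 4–station B, volunteer 5–station F, volunteer 6–station H, volunteer 7–station J.
The set {volunteer 1, volunteer 3, volunteer 4, volunteer 5, volunteer 6, volunteer 8} has only 5 neighbours ({station B, station F, station G, station H, station I}), so by Hall's theorem at most 7 of the 8 volunteers can be matched.
That matches 7 of the 8, leaving 1 unmatched; no matching can do better.

1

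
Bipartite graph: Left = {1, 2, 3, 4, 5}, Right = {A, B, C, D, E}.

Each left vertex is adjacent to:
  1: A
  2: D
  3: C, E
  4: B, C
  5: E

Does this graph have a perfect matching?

A valid assignment of size 5: 1→A, 2→D, 3→C, 4→B, 5→E.
All 5 left vertices are covered.

Yes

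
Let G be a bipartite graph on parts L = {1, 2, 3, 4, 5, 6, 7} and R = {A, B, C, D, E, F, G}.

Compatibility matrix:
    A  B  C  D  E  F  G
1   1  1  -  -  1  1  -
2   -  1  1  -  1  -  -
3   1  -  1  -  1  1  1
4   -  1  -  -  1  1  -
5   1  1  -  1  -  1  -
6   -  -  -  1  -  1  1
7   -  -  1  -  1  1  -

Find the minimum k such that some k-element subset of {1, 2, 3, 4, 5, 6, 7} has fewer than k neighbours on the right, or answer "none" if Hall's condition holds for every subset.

A matching saturating every left vertex exists, for instance 1→F, 2→C, 3→G, 4→B, 5→A, 6→D, 7→E.
By Hall's marriage theorem, this means |N(S)| ≥ |S| for every subset S, so no violating subset exists.

none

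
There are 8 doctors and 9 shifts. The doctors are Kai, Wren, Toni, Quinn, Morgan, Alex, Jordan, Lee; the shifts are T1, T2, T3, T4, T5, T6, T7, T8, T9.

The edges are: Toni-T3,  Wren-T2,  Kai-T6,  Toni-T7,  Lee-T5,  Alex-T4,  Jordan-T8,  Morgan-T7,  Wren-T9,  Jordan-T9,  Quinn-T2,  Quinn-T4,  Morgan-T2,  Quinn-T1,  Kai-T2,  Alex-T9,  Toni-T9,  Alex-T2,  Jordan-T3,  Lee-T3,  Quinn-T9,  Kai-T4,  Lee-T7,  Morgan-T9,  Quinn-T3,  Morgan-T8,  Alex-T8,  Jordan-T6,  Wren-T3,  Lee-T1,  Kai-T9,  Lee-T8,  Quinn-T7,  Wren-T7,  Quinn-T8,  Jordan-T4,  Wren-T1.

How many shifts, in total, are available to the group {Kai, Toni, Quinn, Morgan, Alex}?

8

The union of neighbours of {Kai, Toni, Quinn, Morgan, Alex} is {T1, T2, T3, T4, T6, T7, T8, T9}, which has 8 elements.
Since |N(S)| = 8 ≥ |S| = 5, Hall's condition holds for this subset.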